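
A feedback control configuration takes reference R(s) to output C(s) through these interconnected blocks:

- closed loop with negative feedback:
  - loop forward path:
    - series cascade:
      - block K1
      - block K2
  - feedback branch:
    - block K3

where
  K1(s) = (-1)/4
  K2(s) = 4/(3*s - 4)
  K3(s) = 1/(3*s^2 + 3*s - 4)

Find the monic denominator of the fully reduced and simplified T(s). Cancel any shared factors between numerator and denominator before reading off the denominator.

(1) multiply K1, K2 (series); result (-1)/(3*s - 4)
(2) close the feedback loop around (K1*K2), K3; result (-3*s^2 - 3*s + 4)/(9*s^3 - 3*s^2 - 24*s + 15)
T(s) is the step-2 result (common factors already cancelled). Leading coefficient of the denominator: 9. Divide through by 9 for the monic polynomial.

Therefore the answer is s^3 - s^2/3 - 8*s/3 + 5/3.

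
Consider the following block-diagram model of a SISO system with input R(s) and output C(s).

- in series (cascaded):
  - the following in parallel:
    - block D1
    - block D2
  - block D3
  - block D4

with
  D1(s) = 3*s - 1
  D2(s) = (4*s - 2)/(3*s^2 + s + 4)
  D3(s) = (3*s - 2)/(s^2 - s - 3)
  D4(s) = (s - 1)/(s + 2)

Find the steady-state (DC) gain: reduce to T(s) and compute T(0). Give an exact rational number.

Step 1. reduce the parallel group D1, D2, giving (9*s^3 + 15*s - 6)/(3*s^2 + s + 4)
Step 2. cascade (D1+D2), D3, D4, giving (27*s^5 - 45*s^4 + 63*s^3 - 93*s^2 + 60*s - 12)/(3*s^5 + 4*s^4 - 10*s^3 - 19*s^2 - 26*s - 24)
Step 2 gives the overall T(s). Then T(0) = -12/(-24) = 1/2.

Therefore the answer is 1/2.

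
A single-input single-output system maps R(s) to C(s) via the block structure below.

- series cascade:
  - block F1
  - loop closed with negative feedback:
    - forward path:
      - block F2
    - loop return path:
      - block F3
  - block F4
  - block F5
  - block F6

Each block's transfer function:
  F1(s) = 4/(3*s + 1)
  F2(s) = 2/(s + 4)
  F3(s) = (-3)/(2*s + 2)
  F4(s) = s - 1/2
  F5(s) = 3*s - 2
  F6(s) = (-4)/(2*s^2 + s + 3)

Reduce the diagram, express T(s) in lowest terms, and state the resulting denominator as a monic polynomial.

The answer is s^5 + 35*s^4/6 + 41*s^3/6 + 29*s^2/3 + 25*s/6 + 1/2.

Reasoning:
[1] feedback reduction of F2, F3; result (2*s + 2)/(s^2 + 5*s + 1)
[2] multiply F1, [F2/(1+F2*F3)], F4, F5, F6 (series); result (-96*s^3 + 16*s^2 + 80*s - 32)/(6*s^5 + 35*s^4 + 41*s^3 + 58*s^2 + 25*s + 3)
No further cancellation is possible in the step-2 result, so that is T(s). Its denominator becomes monic after dividing by the leading coefficient 6.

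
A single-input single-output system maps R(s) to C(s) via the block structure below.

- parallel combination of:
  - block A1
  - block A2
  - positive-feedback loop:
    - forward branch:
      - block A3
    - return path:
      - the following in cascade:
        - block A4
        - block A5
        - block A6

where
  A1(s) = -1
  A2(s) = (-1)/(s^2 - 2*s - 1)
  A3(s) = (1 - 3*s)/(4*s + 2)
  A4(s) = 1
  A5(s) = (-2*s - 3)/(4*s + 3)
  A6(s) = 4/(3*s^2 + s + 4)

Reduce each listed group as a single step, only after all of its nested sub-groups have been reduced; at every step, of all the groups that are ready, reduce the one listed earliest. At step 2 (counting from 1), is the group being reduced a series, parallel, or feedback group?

1. cascade A4, A5, A6
2. reduce the feedback loop with forward A3 and return (A4*A5*A6)
3. sum the parallel branches A1, A2, [A3/(1-A3*(A4*A5*A6))]
Step 2: feedback.

Final answer: feedback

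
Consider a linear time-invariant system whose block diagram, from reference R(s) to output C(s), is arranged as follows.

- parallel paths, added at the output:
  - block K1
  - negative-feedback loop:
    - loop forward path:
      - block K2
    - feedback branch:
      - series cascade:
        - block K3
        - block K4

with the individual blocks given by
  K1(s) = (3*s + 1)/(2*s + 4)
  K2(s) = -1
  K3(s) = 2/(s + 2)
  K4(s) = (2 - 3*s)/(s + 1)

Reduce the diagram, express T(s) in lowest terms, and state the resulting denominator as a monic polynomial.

(1) cascade K3, K4; result (4 - 6*s)/(s^2 + 3*s + 2)
(2) close the feedback loop around K2, (K3*K4); result (-s^2 - 3*s - 2)/(s^2 + 9*s - 2)
(3) add K1, [K2/(1+K2*(K3*K4))] (parallel); result (s^3 + 18*s^2 - 13*s - 10)/(2*s^3 + 22*s^2 + 32*s - 8)
T(s) is the step-3 result (common factors already cancelled). Leading coefficient of the denominator: 2. Divide through by 2 for the monic polynomial.

Therefore the answer is s^3 + 11*s^2 + 16*s - 4.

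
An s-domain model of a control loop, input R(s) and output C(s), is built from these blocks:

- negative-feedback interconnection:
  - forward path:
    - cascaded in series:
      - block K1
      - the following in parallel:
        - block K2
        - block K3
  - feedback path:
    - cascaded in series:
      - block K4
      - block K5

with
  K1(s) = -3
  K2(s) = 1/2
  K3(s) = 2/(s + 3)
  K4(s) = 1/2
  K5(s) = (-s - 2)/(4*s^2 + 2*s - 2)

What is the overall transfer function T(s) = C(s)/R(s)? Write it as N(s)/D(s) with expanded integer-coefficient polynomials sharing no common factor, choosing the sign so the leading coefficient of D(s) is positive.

(1) parallel reduction of K2, K3 = (s + 7)/(2*s + 6)
(2) reduce the series chain K1, (K2+K3) = (-3*s - 21)/(2*s + 6)
(3) combine K4, K5 in series = (-s - 2)/(8*s^2 + 4*s - 4)
(4) reduce the feedback loop with forward (K1*(K2+K3)) and return (K4*K5), which is the overall transfer function T(s) = C(s)/R(s) in lowest terms

Therefore the answer is (-24*s^3 - 180*s^2 - 72*s + 84)/(16*s^3 + 59*s^2 + 43*s + 18).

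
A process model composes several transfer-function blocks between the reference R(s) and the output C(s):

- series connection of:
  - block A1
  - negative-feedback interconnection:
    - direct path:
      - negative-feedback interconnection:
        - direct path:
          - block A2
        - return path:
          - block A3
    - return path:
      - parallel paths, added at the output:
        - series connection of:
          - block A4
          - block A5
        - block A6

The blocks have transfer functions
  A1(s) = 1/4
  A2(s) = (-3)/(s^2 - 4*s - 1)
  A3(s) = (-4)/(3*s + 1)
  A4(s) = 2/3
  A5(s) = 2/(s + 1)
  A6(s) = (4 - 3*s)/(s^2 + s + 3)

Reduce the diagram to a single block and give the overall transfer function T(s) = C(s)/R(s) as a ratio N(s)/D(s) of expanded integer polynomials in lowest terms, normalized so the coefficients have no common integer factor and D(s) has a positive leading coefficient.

(1) close the feedback loop around A2, A3 -> (-9*s - 3)/(3*s^3 - 11*s^2 - 7*s + 11)
(2) combine A4, A5 in series -> 4/(3*s + 3)
(3) add (A4*A5), A6 (parallel) -> (-5*s^2 + 7*s + 24)/(3*s^3 + 6*s^2 + 12*s + 9)
(4) collapse the loop ([A2/(1+A2*A3)] forward, ((A4*A5)+A6) return) -> (-9*s^4 - 21*s^3 - 42*s^2 - 39*s - 9)/(3*s^6 - 5*s^5 - 17*s^4 - 23*s^3 - 55*s^2 - 56*s + 9)
(5) cascade A1, [[A2/(1+A2*A3)]/(1+[A2/(1+A2*A3)]*((A4*A5)+A6))]: this yields T(s), and no further normalization is needed

Therefore the answer is (-9*s^4 - 21*s^3 - 42*s^2 - 39*s - 9)/(12*s^6 - 20*s^5 - 68*s^4 - 92*s^3 - 220*s^2 - 224*s + 36).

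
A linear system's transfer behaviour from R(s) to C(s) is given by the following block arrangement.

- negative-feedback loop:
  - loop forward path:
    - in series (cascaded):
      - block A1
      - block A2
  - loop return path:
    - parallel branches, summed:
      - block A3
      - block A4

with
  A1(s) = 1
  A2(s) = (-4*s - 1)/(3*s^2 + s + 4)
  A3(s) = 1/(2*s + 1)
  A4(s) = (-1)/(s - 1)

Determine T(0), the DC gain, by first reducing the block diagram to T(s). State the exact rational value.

Reducing step by step:

[1] cascade A1, A2 = (-4*s - 1)/(3*s^2 + s + 4)
[2] reduce the parallel group A3, A4 = (-s - 2)/(2*s^2 - s - 1)
[3] collapse the loop ((A1*A2) forward, (A3+A4) return) = (-8*s^3 + 2*s^2 + 5*s + 1)/(6*s^4 - s^3 + 8*s^2 + 4*s - 2)
The step-3 result is T(s). Setting s = 0: T(0) = 1/(-2) = -1/2.

Answer: -1/2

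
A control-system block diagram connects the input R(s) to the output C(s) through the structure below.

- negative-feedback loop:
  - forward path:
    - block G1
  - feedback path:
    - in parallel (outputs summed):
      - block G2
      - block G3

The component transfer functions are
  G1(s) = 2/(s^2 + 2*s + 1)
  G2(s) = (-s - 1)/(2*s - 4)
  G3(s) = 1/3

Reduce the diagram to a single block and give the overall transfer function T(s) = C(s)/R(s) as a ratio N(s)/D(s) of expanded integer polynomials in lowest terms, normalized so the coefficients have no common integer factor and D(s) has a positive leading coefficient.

Step 1: combine G2, G3 in parallel: (-s - 7)/(6*s - 12)
Step 2: collapse the loop (G1 forward, (G2+G3) return): this yields T(s), and no further normalization is needed

Answer: (6*s - 12)/(3*s^3 - 10*s - 13)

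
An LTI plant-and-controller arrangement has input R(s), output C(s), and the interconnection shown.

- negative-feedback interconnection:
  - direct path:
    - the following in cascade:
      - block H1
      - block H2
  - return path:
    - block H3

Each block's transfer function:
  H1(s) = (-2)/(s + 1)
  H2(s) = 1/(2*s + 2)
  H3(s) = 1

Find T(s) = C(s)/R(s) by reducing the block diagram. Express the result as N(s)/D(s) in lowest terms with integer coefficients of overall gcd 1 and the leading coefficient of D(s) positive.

Step 1: reduce the series chain H1, H2: (-1)/(s^2 + 2*s + 1)
Step 2: apply the feedback formula to (H1*H2), H3 - this is the overall T(s), already in the required normalized form

Final answer: (-1)/(s^2 + 2*s)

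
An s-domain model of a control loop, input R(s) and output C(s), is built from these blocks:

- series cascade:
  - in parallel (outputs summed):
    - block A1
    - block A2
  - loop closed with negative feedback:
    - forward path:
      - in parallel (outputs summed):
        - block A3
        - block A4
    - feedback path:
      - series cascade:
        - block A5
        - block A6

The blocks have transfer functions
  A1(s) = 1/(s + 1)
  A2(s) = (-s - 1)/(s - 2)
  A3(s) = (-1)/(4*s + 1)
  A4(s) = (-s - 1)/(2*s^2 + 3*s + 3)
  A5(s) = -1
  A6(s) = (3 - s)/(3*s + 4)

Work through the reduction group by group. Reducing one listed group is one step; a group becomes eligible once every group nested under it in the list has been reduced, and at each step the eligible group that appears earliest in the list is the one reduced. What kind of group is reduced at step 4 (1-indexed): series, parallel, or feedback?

Reducing step by step:

(1) combine A1, A2 in parallel
(2) parallel reduction of A3, A4
(3) cascade A5, A6
(4) apply the feedback formula to (A3+A4), (A5*A6)
(5) series reduction of (A1+A2), [(A3+A4)/(1+(A3+A4)*(A5*A6))]
Step 4 collapses a feedback group.

Answer: feedback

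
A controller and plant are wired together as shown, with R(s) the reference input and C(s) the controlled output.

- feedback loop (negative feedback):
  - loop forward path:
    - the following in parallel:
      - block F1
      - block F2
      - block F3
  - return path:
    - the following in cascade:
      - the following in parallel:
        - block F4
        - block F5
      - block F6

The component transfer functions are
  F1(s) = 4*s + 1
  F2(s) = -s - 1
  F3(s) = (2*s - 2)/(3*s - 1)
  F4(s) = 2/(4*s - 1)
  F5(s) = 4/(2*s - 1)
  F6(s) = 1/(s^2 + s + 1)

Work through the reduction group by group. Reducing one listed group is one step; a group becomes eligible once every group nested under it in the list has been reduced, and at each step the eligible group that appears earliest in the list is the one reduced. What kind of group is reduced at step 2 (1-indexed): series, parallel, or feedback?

Answer: parallel

Working:
Step 1: combine F1, F2, F3 in parallel
Step 2: parallel reduction of F4, F5
Step 3: reduce the series chain (F4+F5), F6
Step 4: reduce the feedback loop with forward (F1+F2+F3) and return ((F4+F5)*F6)
The group at step 2 is a parallel group.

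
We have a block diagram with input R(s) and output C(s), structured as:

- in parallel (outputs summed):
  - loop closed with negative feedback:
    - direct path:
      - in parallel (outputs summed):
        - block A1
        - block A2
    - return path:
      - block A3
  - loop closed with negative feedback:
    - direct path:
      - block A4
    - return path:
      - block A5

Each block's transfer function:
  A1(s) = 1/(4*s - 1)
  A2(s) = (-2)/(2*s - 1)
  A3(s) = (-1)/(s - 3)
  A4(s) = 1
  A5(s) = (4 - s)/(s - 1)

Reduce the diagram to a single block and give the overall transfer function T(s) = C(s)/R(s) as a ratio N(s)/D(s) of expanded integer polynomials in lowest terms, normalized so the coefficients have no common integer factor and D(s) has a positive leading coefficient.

The answer is (8*s^4 - 38*s^3 + 37*s^2 + 28*s - 5)/(24*s^3 - 90*s^2 + 75*s - 12).

Reasoning:
1. reduce the parallel group A1, A2 -> (1 - 6*s)/(8*s^2 - 6*s + 1)
2. reduce the feedback loop with forward (A1+A2) and return A3 -> (-6*s^2 + 19*s - 3)/(8*s^3 - 30*s^2 + 25*s - 4)
3. apply the feedback formula to A4, A5 -> s/3 - 1/3
4. reduce the parallel group [(A1+A2)/(1+(A1+A2)*A3)], [A4/(1+A4*A5)], which is the overall transfer function T(s) = C(s)/R(s) in lowest terms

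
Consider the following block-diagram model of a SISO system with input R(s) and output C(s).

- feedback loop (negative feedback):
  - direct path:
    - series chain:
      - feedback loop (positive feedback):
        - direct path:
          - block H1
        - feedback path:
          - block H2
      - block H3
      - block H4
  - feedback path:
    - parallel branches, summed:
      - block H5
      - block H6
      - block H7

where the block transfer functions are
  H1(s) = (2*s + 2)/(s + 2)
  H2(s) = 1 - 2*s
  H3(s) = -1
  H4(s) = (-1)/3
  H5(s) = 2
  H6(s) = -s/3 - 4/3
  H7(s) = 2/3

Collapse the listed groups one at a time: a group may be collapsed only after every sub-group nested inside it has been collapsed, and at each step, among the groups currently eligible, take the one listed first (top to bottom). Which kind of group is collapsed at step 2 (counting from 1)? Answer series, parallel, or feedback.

1. collapse the loop (H1 forward, H2 return)
2. reduce the series chain [H1/(1-H1*H2)], H3, H4
3. sum the parallel branches H5, H6, H7
4. close the feedback loop around ([H1/(1-H1*H2)]*H3*H4), (H5+H6+H7)
Step 2: series.

Therefore the answer is series.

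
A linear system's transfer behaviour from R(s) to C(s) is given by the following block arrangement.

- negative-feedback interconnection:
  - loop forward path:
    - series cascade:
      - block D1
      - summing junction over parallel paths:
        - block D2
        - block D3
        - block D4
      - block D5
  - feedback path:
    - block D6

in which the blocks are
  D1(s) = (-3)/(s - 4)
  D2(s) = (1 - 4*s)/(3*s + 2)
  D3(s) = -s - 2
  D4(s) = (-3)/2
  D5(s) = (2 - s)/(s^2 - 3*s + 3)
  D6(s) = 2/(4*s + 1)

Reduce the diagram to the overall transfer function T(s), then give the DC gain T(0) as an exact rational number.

(1) parallel reduction of D2, D3, D4; result (-6*s^2 - 33*s - 12)/(6*s + 4)
(2) reduce the series chain D1, (D2+D3+D4), D5; result (-18*s^3 - 63*s^2 + 162*s + 72)/(6*s^4 - 38*s^3 + 62*s^2 - 12*s - 48)
(3) collapse the loop ((D1*(D2+D3+D4)*D5) forward, D6 return); result (-72*s^4 - 270*s^3 + 585*s^2 + 450*s + 72)/(24*s^5 - 146*s^4 + 174*s^3 - 112*s^2 + 120*s + 96)
DC gain: substitute s = 0 into T(s) from step 3: T(0) = 72/96 = 3/4.

Therefore the answer is 3/4.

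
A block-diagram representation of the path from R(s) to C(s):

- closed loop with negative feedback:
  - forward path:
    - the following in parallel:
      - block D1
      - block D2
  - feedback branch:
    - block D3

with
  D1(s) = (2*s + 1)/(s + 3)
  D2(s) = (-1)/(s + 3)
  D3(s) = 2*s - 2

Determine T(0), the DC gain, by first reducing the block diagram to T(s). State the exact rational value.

First reduce the diagram to T(s).

[1] combine D1, D2 in parallel -> (2*s)/(s + 3)
[2] apply the feedback formula to (D1+D2), D3 -> (2*s)/(4*s^2 - 3*s + 3)
Evaluating the step-2 result (the overall T(s)) at s = 0 gives T(0) = 0/3 = 0.

Answer: 0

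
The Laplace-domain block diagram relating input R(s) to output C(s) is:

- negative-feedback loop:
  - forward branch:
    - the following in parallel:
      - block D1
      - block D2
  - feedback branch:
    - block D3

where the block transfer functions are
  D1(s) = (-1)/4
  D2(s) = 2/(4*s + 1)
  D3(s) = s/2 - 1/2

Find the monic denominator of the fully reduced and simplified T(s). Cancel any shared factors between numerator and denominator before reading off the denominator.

(1) combine D1, D2 in parallel: (7 - 4*s)/(16*s + 4)
(2) reduce the feedback loop with forward (D1+D2) and return D3: (8*s - 14)/(4*s^2 - 43*s - 1)
Step 2 gives the fully reduced T(s), with no common factor left to cancel. The denominator's leading coefficient is 4, so divide each of its coefficients by 4 to get the monic form.

Final answer: s^2 - 43*s/4 - 1/4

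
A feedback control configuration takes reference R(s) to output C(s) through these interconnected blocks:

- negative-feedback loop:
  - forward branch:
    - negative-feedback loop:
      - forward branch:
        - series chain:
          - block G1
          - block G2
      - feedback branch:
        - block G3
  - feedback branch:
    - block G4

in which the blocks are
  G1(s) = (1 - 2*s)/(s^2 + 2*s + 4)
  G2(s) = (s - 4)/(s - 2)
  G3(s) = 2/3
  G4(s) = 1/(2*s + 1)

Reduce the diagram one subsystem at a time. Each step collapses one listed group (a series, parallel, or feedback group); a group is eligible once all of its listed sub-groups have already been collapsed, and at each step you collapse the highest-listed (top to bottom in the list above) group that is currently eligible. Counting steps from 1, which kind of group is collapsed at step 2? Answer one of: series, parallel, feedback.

(1) multiply G1, G2 (series)
(2) reduce the feedback loop with forward (G1*G2) and return G3
(3) collapse the loop ([(G1*G2)/(1+(G1*G2)*G3)] forward, G4 return)
Step 2: feedback.

Answer: feedback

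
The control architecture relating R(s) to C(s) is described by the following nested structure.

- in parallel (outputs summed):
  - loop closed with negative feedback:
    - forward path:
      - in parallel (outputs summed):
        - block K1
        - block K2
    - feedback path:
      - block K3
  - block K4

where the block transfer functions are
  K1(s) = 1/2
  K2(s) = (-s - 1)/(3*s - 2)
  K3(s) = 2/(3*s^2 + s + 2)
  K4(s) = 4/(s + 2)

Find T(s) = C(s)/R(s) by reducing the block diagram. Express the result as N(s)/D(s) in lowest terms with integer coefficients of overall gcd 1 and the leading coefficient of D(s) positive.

The answer is (3*s^4 + 67*s^3 - 48*s^2 + 28*s - 80)/(18*s^4 + 30*s^3 - 2*s^2 + 4*s - 32).

Reasoning:
Step 1: add K1, K2 (parallel) gives (s - 4)/(6*s - 4)
Step 2: apply the feedback formula to (K1+K2), K3 gives (3*s^3 - 11*s^2 - 2*s - 8)/(18*s^3 - 6*s^2 + 10*s - 16)
Step 3: add [(K1+K2)/(1+(K1+K2)*K3)], K4 (parallel), which is the overall transfer function T(s) = C(s)/R(s) in lowest terms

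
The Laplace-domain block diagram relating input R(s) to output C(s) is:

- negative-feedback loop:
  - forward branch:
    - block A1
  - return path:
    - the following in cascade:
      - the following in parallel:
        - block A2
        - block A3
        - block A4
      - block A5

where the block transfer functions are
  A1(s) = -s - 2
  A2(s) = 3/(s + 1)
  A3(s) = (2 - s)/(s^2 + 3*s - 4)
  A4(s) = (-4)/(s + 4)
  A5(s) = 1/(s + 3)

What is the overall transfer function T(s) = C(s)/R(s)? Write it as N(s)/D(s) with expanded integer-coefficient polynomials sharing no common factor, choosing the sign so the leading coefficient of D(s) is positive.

Answer: (-s^5 - 9*s^4 - 25*s^3 - 15*s^2 + 26*s + 24)/(s^4 + 9*s^3 + 5*s^2 - 21*s)

Working:
1. parallel reduction of A2, A3, A4 = (-2*s^2 + 10*s - 6)/(s^3 + 4*s^2 - s - 4)
2. multiply (A2+A3+A4), A5 (series) = (-2*s^2 + 10*s - 6)/(s^4 + 7*s^3 + 11*s^2 - 7*s - 12)
3. collapse the loop (A1 forward, ((A2+A3+A4)*A5) return), which is the overall transfer function T(s) = C(s)/R(s) in lowest terms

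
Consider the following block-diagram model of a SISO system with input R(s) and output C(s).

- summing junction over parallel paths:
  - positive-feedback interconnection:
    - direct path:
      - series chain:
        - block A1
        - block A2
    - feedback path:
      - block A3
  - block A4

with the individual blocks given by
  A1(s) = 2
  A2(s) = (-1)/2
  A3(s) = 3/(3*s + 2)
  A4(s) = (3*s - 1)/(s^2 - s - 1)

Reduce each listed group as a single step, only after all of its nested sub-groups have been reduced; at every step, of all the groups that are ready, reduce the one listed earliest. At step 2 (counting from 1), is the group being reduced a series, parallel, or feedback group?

Answer: feedback

Working:
[1] multiply A1, A2 (series)
[2] close the feedback loop around (A1*A2), A3
[3] sum the parallel branches [(A1*A2)/(1-(A1*A2)*A3)], A4
At step 2 the group reduced is feedback.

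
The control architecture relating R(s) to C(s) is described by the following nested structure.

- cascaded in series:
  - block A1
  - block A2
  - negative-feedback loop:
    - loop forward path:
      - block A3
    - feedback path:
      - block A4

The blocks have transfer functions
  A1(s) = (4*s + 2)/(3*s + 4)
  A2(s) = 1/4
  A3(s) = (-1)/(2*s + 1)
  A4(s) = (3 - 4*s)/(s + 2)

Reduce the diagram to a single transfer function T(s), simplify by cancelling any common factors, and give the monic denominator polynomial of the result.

The answer is s^3 + 35*s^2/6 + 11*s/2 - 2/3.

Reasoning:
(1) reduce the feedback loop with forward A3 and return A4: (-s - 2)/(2*s^2 + 9*s - 1)
(2) cascade A1, A2, [A3/(1+A3*A4)]: (-2*s^2 - 5*s - 2)/(12*s^3 + 70*s^2 + 66*s - 8)
The result of step 2 is T(s) in lowest terms. Its denominator has leading coefficient 12; dividing the denominator through by 12 makes it monic.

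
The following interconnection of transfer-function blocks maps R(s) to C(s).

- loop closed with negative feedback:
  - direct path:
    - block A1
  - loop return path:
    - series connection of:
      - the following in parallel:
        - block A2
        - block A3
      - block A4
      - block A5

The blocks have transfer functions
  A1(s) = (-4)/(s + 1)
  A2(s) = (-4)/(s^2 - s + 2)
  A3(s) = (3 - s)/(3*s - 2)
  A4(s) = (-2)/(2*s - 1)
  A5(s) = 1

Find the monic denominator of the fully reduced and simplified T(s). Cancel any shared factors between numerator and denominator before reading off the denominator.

Step 1. reduce the parallel group A2, A3; result (-s^3 + 4*s^2 - 17*s + 14)/(3*s^3 - 5*s^2 + 8*s - 4)
Step 2. combine (A2+A3), A4, A5 in series; result (2*s^3 - 8*s^2 + 34*s - 28)/(6*s^4 - 13*s^3 + 21*s^2 - 16*s + 4)
Step 3. close the feedback loop around A1, ((A2+A3)*A4*A5); result (-24*s^4 + 52*s^3 - 84*s^2 + 64*s - 16)/(6*s^5 - 7*s^4 + 37*s^2 - 148*s + 116)
T(s) is the step-3 result (common factors already cancelled). Leading coefficient of the denominator: 6. Divide through by 6 for the monic polynomial.

Final answer: s^5 - 7*s^4/6 + 37*s^2/6 - 74*s/3 + 58/3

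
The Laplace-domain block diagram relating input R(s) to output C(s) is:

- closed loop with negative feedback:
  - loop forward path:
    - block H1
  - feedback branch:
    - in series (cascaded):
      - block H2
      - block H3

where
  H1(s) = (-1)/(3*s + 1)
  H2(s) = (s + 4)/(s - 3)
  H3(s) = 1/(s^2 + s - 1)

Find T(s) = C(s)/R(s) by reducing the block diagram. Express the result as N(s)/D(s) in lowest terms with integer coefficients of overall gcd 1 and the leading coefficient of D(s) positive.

The answer is (-s^3 + 2*s^2 + 4*s - 3)/(3*s^4 - 5*s^3 - 14*s^2 + 4*s - 1).

Reasoning:
(1) multiply H2, H3 (series) = (s + 4)/(s^3 - 2*s^2 - 4*s + 3)
(2) feedback reduction of H1, (H2*H3) - this is the overall T(s), already in the required normalized form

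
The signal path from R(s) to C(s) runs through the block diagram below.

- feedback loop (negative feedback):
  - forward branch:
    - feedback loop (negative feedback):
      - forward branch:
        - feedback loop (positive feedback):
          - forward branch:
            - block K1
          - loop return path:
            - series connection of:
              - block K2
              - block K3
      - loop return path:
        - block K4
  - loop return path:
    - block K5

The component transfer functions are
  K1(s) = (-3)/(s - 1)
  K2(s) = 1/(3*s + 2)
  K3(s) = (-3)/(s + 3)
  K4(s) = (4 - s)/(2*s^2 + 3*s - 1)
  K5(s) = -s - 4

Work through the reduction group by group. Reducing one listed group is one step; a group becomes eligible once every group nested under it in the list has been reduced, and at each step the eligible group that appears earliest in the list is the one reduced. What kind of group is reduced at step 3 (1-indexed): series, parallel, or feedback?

Answer: feedback

Working:
Step 1. combine K2, K3 in series
Step 2. reduce the feedback loop with forward K1 and return (K2*K3)
Step 3. apply the feedback formula to [K1/(1-K1*(K2*K3))], K4
Step 4. feedback reduction of [[K1/(1-K1*(K2*K3))]/(1+[K1/(1-K1*(K2*K3))]*K4)], K5
So the answer for step 3 is feedback.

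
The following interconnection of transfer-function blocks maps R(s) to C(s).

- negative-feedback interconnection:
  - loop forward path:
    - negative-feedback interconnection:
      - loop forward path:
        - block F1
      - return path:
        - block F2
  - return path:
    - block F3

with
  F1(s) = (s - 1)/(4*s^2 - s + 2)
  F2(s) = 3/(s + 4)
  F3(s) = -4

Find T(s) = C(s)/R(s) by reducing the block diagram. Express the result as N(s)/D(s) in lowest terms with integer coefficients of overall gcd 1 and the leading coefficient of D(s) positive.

First reduce the diagram to T(s).

1. feedback reduction of F1, F2, giving (s^2 + 3*s - 4)/(4*s^3 + 15*s^2 + s + 5)
2. close the feedback loop around [F1/(1+F1*F2)], F3, giving the overall T(s)

Answer: (s^2 + 3*s - 4)/(4*s^3 + 11*s^2 - 11*s + 21)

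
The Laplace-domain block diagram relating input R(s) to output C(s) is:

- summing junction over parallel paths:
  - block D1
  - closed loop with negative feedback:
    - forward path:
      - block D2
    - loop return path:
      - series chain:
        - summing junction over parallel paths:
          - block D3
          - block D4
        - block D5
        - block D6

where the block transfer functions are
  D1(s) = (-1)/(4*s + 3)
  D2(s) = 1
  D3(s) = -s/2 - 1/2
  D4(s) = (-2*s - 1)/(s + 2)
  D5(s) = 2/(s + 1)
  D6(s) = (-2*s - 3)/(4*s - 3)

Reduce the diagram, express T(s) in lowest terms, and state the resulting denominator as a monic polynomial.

Reducing step by step:

[1] reduce the parallel group D3, D4 gives (-s^2 - 7*s - 4)/(2*s + 4)
[2] combine (D3+D4), D5, D6 in series gives (2*s^3 + 17*s^2 + 29*s + 12)/(4*s^3 + 9*s^2 - s - 6)
[3] collapse the loop (D2 forward, ((D3+D4)*D5*D6) return) gives (4*s^3 + 9*s^2 - s - 6)/(6*s^3 + 26*s^2 + 28*s + 6)
[4] reduce the parallel group D1, [D2/(1+D2*((D3+D4)*D5*D6))] gives (16*s^4 + 42*s^3 - 3*s^2 - 55*s - 24)/(24*s^4 + 122*s^3 + 190*s^2 + 108*s + 18)
That last expression is T(s), already simplified. Scaling its denominator by 1/24 (the reciprocal of the leading coefficient) yields the monic denominator.

Answer: s^4 + 61*s^3/12 + 95*s^2/12 + 9*s/2 + 3/4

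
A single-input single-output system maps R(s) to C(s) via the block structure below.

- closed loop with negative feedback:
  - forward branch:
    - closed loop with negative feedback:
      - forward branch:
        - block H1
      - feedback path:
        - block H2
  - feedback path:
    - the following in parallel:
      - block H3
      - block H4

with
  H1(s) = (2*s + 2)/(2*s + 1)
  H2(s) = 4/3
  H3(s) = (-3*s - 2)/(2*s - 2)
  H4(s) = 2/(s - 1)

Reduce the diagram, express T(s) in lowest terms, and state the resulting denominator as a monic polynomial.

(1) collapse the loop (H1 forward, H2 return); result (6*s + 6)/(14*s + 11)
(2) combine H3, H4 in parallel; result (2 - 3*s)/(2*s - 2)
(3) apply the feedback formula to [H1/(1+H1*H2)], (H3+H4); result (6*s^2 - 6)/(5*s^2 - 6*s - 5)
That last expression is T(s), already simplified. Scaling its denominator by 1/5 (the reciprocal of the leading coefficient) yields the monic denominator.

Final answer: s^2 - 6*s/5 - 1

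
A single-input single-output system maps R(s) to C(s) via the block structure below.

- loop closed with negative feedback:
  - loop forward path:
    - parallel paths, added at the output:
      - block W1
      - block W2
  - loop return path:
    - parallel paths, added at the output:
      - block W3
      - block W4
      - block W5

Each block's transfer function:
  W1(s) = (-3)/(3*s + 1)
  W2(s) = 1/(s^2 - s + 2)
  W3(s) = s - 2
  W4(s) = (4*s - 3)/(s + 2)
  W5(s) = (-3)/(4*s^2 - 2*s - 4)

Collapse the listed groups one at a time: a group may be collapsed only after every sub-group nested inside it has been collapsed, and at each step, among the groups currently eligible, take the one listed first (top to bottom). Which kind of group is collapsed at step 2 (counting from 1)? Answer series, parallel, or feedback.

Reducing step by step:

Step 1: add W1, W2 (parallel)
Step 2: sum the parallel branches W3, W4, W5
Step 3: reduce the feedback loop with forward (W1+W2) and return (W3+W4+W5)
Step 2: parallel.

Answer: parallel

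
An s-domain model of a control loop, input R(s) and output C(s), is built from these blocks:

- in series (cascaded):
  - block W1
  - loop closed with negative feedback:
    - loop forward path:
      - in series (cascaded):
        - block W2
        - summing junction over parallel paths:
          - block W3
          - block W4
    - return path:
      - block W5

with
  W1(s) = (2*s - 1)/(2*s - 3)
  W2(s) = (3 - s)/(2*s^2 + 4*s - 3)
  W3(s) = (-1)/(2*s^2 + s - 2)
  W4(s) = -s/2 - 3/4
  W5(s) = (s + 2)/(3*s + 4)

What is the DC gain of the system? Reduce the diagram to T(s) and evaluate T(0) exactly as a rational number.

[1] add W3, W4 (parallel) -> (-4*s^3 - 8*s^2 + s + 2)/(8*s^2 + 4*s - 8)
[2] cascade W2, (W3+W4) -> (4*s^4 - 4*s^3 - 25*s^2 + s + 6)/(16*s^4 + 40*s^3 - 24*s^2 - 44*s + 24)
[3] reduce the feedback loop with forward (W2*(W3+W4)) and return W5 -> (12*s^5 + 4*s^4 - 91*s^3 - 97*s^2 + 22*s + 24)/(52*s^5 + 188*s^4 + 55*s^3 - 277*s^2 - 96*s + 108)
[4] reduce the series chain W1, [(W2*(W3+W4))/(1+(W2*(W3+W4))*W5)] -> (24*s^6 - 4*s^5 - 186*s^4 - 103*s^3 + 141*s^2 + 26*s - 24)/(104*s^6 + 220*s^5 - 454*s^4 - 719*s^3 + 639*s^2 + 504*s - 324)
The step-4 result is T(s). Setting s = 0: T(0) = -24/(-324) = 2/27.

Therefore the answer is 2/27.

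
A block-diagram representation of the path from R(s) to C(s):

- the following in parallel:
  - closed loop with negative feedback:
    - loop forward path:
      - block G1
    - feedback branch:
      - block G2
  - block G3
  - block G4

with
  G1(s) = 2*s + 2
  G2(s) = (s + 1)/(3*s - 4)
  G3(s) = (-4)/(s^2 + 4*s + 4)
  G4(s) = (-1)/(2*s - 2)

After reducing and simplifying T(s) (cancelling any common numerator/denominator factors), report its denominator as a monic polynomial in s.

The answer is s^5 + 13*s^4/2 + 19*s^3/2 - 7*s^2 - 14*s + 4.

Reasoning:
1. reduce the feedback loop with forward G1 and return G2: (6*s^2 - 2*s - 8)/(2*s^2 + 7*s - 2)
2. add [G1/(1+G1*G2)], G3, G4 (parallel): (12*s^5 + 30*s^4 - 59*s^3 - 170*s^2 + 68*s + 56)/(4*s^5 + 26*s^4 + 38*s^3 - 28*s^2 - 56*s + 16)
Step 2 gives the fully reduced T(s), with no common factor left to cancel. The denominator's leading coefficient is 4, so divide each of its coefficients by 4 to get the monic form.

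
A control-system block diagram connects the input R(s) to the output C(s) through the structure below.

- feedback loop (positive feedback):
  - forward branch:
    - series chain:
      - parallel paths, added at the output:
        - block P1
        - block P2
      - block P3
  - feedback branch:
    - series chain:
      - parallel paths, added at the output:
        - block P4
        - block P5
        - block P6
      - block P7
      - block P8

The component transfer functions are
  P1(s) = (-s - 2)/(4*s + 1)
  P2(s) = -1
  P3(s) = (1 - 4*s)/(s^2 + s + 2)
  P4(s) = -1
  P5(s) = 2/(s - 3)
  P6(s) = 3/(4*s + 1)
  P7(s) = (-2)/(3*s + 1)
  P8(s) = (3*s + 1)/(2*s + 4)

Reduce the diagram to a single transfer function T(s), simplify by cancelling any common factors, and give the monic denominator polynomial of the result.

[1] sum the parallel branches P1, P2: (-5*s - 3)/(4*s + 1)
[2] multiply (P1+P2), P3 (series): (20*s^2 + 7*s - 3)/(4*s^3 + 5*s^2 + 9*s + 2)
[3] sum the parallel branches P4, P5, P6: (-4*s^2 + 22*s - 4)/(4*s^2 - 11*s - 3)
[4] cascade (P4+P5+P6), P7, P8: (4*s^2 - 22*s + 4)/(4*s^3 - 3*s^2 - 25*s - 6)
[5] reduce the feedback loop with forward ((P1+P2)*P3) and return ((P4+P5+P6)*P7*P8): (80*s^5 - 32*s^4 - 533*s^3 - 286*s^2 + 33*s + 18)/(16*s^6 + 8*s^5 - 159*s^4 + 244*s^3 - 175*s^2 - 198*s)
No further cancellation is possible in the step-5 result, so that is T(s). Its denominator becomes monic after dividing by the leading coefficient 16.

Answer: s^6 + s^5/2 - 159*s^4/16 + 61*s^3/4 - 175*s^2/16 - 99*s/8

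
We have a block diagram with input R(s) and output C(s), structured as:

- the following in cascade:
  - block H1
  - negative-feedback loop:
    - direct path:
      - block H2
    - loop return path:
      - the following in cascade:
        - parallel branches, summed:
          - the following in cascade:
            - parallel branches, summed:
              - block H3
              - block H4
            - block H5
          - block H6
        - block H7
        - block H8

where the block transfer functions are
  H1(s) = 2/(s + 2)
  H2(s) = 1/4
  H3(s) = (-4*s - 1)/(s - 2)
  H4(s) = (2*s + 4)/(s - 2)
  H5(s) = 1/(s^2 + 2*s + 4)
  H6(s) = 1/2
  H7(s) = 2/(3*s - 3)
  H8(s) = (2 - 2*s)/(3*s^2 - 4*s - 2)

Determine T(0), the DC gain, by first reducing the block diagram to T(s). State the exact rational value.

Step 1: reduce the parallel group H3, H4 = (3 - 2*s)/(s - 2)
Step 2: cascade (H3+H4), H5 = (3 - 2*s)/(s^3 - 8)
Step 3: add ((H3+H4)*H5), H6 (parallel) = (s^3 - 4*s - 2)/(2*s^3 - 16)
Step 4: cascade (((H3+H4)*H5)+H6), H7, H8 = (-2*s^3 + 8*s + 4)/(9*s^5 - 12*s^4 - 6*s^3 - 72*s^2 + 96*s + 48)
Step 5: apply the feedback formula to H2, ((((H3+H4)*H5)+H6)*H7*H8) = (9*s^5 - 12*s^4 - 6*s^3 - 72*s^2 + 96*s + 48)/(36*s^5 - 48*s^4 - 26*s^3 - 288*s^2 + 392*s + 196)
Step 6: series reduction of H1, [H2/(1+H2*((((H3+H4)*H5)+H6)*H7*H8))] = (9*s^5 - 12*s^4 - 6*s^3 - 72*s^2 + 96*s + 48)/(18*s^6 + 12*s^5 - 61*s^4 - 170*s^3 - 92*s^2 + 490*s + 196)
Evaluating the step-6 result (the overall T(s)) at s = 0 gives T(0) = 48/196 = 12/49.

Therefore the answer is 12/49.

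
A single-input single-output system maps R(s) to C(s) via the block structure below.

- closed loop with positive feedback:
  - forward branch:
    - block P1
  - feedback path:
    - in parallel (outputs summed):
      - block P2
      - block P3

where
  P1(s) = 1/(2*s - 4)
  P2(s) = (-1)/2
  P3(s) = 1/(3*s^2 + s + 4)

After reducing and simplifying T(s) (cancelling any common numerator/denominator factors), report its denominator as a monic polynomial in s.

1. sum the parallel branches P2, P3 = (-3*s^2 - s - 2)/(6*s^2 + 2*s + 8)
2. collapse the loop (P1 forward, (P2+P3) return) = (6*s^2 + 2*s + 8)/(12*s^3 - 17*s^2 + 9*s - 30)
The result of step 2 is T(s) in lowest terms. Its denominator has leading coefficient 12; dividing the denominator through by 12 makes it monic.

Hence the answer: s^3 - 17*s^2/12 + 3*s/4 - 5/2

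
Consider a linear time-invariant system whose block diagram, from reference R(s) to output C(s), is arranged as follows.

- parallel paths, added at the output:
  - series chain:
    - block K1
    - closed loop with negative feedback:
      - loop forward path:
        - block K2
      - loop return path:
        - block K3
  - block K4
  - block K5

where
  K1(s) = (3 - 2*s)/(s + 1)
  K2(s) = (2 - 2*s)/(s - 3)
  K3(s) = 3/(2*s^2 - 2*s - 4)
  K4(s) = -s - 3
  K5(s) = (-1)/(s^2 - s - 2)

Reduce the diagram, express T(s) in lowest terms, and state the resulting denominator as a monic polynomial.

Step 1 - close the feedback loop around K2, K3, giving (-2*s^3 + 4*s^2 + 2*s - 4)/(s^3 - 4*s^2 - 2*s + 9)
Step 2 - series reduction of K1, [K2/(1+K2*K3)], giving (4*s^3 - 18*s^2 + 26*s - 12)/(s^3 - 4*s^2 - 2*s + 9)
Step 3 - reduce the parallel group (K1*[K2/(1+K2*K3)]), K4, K5, giving (-s^6 + 6*s^5 - 7*s^4 + 16*s^3 - 50*s^2 - 5*s + 69)/(s^5 - 5*s^4 + 19*s^2 - 5*s - 18)
No further cancellation is possible in the step-3 result, so that is T(s). Its denominator is already monic.

Answer: s^5 - 5*s^4 + 19*s^2 - 5*s - 18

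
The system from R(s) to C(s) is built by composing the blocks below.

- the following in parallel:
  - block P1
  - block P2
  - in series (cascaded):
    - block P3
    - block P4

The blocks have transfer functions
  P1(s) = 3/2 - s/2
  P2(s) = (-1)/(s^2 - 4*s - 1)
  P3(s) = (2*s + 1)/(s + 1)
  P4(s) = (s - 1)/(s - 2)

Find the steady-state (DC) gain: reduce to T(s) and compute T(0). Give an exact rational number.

Step 1. reduce the series chain P3, P4: (2*s^2 - s - 1)/(s^2 - s - 2)
Step 2. sum the parallel branches P1, P2, (P3*P4): (-s^5 + 12*s^4 - 34*s^3 - 6*s^2 + 37*s + 12)/(2*s^4 - 10*s^3 + 2*s^2 + 18*s + 4)
The step-2 result is T(s). Setting s = 0: T(0) = 12/4 = 3.

Therefore the answer is 3.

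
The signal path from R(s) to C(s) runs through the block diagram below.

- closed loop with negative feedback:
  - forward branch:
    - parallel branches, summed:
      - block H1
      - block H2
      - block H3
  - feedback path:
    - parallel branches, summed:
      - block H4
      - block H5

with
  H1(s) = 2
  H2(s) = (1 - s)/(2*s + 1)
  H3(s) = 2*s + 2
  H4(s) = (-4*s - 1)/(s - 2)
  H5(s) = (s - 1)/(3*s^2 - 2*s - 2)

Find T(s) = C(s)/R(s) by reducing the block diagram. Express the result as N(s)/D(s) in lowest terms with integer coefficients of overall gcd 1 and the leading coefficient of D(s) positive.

First reduce the diagram to T(s).

Step 1: reduce the parallel group H1, H2, H3, giving (4*s^2 + 9*s + 5)/(2*s + 1)
Step 2: parallel reduction of H4, H5, giving (-12*s^3 + 6*s^2 + 7*s + 4)/(3*s^3 - 8*s^2 + 2*s + 4)
Step 3: feedback reduction of (H1+H2+H3), (H4+H5): this yields T(s), and no further normalization is needed

Answer: (-12*s^5 + 5*s^4 + 49*s^3 + 6*s^2 - 46*s - 20)/(48*s^5 + 78*s^4 - 9*s^3 - 105*s^2 - 81*s - 24)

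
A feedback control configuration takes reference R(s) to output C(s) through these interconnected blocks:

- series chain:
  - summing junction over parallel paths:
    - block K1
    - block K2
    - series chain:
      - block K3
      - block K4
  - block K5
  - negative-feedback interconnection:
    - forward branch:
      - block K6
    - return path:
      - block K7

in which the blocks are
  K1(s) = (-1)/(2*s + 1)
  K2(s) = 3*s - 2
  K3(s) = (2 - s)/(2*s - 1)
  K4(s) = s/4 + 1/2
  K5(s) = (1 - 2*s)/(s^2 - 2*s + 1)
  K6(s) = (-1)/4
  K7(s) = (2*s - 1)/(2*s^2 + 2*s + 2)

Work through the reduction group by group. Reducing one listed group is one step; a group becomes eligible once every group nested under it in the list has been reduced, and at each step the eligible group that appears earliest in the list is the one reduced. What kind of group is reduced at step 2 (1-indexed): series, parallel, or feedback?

Step 1 - multiply K3, K4 (series)
Step 2 - combine K1, K2, (K3*K4) in parallel
Step 3 - feedback reduction of K6, K7
Step 4 - reduce the series chain (K1+K2+(K3*K4)), K5, [K6/(1+K6*K7)]
The group at step 2 is a parallel group.

Hence the answer: parallel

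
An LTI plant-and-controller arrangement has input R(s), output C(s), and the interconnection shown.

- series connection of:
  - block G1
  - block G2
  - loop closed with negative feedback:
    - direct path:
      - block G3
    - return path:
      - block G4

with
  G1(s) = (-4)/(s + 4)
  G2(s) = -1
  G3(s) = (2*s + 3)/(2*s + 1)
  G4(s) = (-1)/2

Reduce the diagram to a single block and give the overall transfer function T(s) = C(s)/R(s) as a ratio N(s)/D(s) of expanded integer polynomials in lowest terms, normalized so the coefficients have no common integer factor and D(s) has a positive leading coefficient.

(1) apply the feedback formula to G3, G4; result (4*s + 6)/(2*s - 1)
(2) cascade G1, G2, [G3/(1+G3*G4)]; the result is T(s) itself (integer coefficients, no common factor, positive leading denominator coefficient)

Final answer: (16*s + 24)/(2*s^2 + 7*s - 4)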